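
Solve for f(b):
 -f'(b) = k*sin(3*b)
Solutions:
 f(b) = C1 + k*cos(3*b)/3


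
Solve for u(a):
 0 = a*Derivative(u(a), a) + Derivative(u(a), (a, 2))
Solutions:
 u(a) = C1 + C2*erf(sqrt(2)*a/2)


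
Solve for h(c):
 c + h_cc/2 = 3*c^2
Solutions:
 h(c) = C1 + C2*c + c^4/2 - c^3/3


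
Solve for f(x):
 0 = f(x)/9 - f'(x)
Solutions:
 f(x) = C1*exp(x/9)


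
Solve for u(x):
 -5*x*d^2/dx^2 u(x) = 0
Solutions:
 u(x) = C1 + C2*x


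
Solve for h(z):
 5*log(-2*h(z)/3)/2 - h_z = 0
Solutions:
 -2*Integral(1/(log(-_y) - log(3) + log(2)), (_y, h(z)))/5 = C1 - z


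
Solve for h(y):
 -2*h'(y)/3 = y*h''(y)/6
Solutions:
 h(y) = C1 + C2/y^3


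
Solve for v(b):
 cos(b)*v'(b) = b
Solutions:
 v(b) = C1 + Integral(b/cos(b), b)


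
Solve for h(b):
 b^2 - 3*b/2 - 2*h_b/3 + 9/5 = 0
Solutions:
 h(b) = C1 + b^3/2 - 9*b^2/8 + 27*b/10


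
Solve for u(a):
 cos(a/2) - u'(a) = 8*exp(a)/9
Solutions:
 u(a) = C1 - 8*exp(a)/9 + 2*sin(a/2)


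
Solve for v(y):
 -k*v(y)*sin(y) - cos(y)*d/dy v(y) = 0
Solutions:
 v(y) = C1*exp(k*log(cos(y)))


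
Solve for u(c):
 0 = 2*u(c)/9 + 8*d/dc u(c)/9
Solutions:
 u(c) = C1*exp(-c/4)


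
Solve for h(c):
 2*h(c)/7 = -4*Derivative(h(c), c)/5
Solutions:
 h(c) = C1*exp(-5*c/14)


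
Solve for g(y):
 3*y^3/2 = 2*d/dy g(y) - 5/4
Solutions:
 g(y) = C1 + 3*y^4/16 + 5*y/8


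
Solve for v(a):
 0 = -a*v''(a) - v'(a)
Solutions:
 v(a) = C1 + C2*log(a)


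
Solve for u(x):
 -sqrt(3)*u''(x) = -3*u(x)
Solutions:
 u(x) = C1*exp(-3^(1/4)*x) + C2*exp(3^(1/4)*x)


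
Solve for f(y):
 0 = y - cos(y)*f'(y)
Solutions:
 f(y) = C1 + Integral(y/cos(y), y)


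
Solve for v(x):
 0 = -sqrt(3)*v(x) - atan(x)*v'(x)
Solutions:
 v(x) = C1*exp(-sqrt(3)*Integral(1/atan(x), x))


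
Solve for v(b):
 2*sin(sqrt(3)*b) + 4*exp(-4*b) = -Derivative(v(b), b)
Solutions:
 v(b) = C1 + 2*sqrt(3)*cos(sqrt(3)*b)/3 + exp(-4*b)


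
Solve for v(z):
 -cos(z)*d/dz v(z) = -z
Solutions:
 v(z) = C1 + Integral(z/cos(z), z)


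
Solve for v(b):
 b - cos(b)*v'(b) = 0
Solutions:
 v(b) = C1 + Integral(b/cos(b), b)


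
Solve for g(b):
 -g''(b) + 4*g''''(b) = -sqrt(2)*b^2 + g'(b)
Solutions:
 g(b) = C1 + C2*exp(-3^(1/3)*b*(3^(1/3)/(sqrt(78) + 9)^(1/3) + (sqrt(78) + 9)^(1/3))/12)*sin(3^(1/6)*b*(-3^(2/3)*(sqrt(78) + 9)^(1/3) + 3/(sqrt(78) + 9)^(1/3))/12) + C3*exp(-3^(1/3)*b*(3^(1/3)/(sqrt(78) + 9)^(1/3) + (sqrt(78) + 9)^(1/3))/12)*cos(3^(1/6)*b*(-3^(2/3)*(sqrt(78) + 9)^(1/3) + 3/(sqrt(78) + 9)^(1/3))/12) + C4*exp(3^(1/3)*b*(3^(1/3)/(sqrt(78) + 9)^(1/3) + (sqrt(78) + 9)^(1/3))/6) + sqrt(2)*b^3/3 - sqrt(2)*b^2 + 2*sqrt(2)*b


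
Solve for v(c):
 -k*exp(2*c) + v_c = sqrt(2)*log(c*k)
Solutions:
 v(c) = C1 + sqrt(2)*c*log(c*k) - sqrt(2)*c + k*exp(2*c)/2


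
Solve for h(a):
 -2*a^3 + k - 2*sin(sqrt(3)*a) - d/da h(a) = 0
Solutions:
 h(a) = C1 - a^4/2 + a*k + 2*sqrt(3)*cos(sqrt(3)*a)/3


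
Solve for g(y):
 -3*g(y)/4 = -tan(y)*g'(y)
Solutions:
 g(y) = C1*sin(y)^(3/4)


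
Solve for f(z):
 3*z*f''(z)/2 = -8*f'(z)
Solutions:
 f(z) = C1 + C2/z^(13/3)


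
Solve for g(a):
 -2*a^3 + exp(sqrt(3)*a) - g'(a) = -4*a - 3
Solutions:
 g(a) = C1 - a^4/2 + 2*a^2 + 3*a + sqrt(3)*exp(sqrt(3)*a)/3


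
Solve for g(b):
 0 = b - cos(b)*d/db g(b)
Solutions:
 g(b) = C1 + Integral(b/cos(b), b)


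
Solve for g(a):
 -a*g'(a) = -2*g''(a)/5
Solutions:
 g(a) = C1 + C2*erfi(sqrt(5)*a/2)


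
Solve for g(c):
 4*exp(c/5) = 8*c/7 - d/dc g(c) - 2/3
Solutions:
 g(c) = C1 + 4*c^2/7 - 2*c/3 - 20*exp(c/5)


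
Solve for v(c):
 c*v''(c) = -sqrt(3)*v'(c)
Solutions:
 v(c) = C1 + C2*c^(1 - sqrt(3))


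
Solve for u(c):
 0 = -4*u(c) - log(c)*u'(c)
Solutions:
 u(c) = C1*exp(-4*li(c))


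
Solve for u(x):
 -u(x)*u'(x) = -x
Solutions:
 u(x) = -sqrt(C1 + x^2)
 u(x) = sqrt(C1 + x^2)


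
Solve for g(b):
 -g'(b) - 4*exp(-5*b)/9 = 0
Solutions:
 g(b) = C1 + 4*exp(-5*b)/45


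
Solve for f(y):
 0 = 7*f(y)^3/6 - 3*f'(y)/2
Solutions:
 f(y) = -3*sqrt(2)*sqrt(-1/(C1 + 7*y))/2
 f(y) = 3*sqrt(2)*sqrt(-1/(C1 + 7*y))/2


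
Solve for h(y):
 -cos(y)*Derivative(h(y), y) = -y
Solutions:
 h(y) = C1 + Integral(y/cos(y), y)


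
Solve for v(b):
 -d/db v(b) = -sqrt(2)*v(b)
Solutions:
 v(b) = C1*exp(sqrt(2)*b)


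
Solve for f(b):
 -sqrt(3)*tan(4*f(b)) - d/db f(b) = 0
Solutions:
 f(b) = -asin(C1*exp(-4*sqrt(3)*b))/4 + pi/4
 f(b) = asin(C1*exp(-4*sqrt(3)*b))/4


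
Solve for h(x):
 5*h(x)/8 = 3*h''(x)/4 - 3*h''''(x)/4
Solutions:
 h(x) = (C1*sin(5^(1/4)*6^(3/4)*x*sin(atan(sqrt(21)/3)/2)/6) + C2*cos(5^(1/4)*6^(3/4)*x*sin(atan(sqrt(21)/3)/2)/6))*exp(-5^(1/4)*6^(3/4)*x*cos(atan(sqrt(21)/3)/2)/6) + (C3*sin(5^(1/4)*6^(3/4)*x*sin(atan(sqrt(21)/3)/2)/6) + C4*cos(5^(1/4)*6^(3/4)*x*sin(atan(sqrt(21)/3)/2)/6))*exp(5^(1/4)*6^(3/4)*x*cos(atan(sqrt(21)/3)/2)/6)


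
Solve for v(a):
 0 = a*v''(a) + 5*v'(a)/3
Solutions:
 v(a) = C1 + C2/a^(2/3)


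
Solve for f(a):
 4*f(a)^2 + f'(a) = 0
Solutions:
 f(a) = 1/(C1 + 4*a)


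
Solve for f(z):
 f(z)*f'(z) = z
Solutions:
 f(z) = -sqrt(C1 + z^2)
 f(z) = sqrt(C1 + z^2)


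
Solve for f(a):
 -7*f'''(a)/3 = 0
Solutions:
 f(a) = C1 + C2*a + C3*a^2


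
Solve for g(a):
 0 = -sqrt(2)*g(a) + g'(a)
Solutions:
 g(a) = C1*exp(sqrt(2)*a)


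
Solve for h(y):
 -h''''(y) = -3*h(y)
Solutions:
 h(y) = C1*exp(-3^(1/4)*y) + C2*exp(3^(1/4)*y) + C3*sin(3^(1/4)*y) + C4*cos(3^(1/4)*y)


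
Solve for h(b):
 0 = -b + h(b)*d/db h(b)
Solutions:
 h(b) = -sqrt(C1 + b^2)
 h(b) = sqrt(C1 + b^2)


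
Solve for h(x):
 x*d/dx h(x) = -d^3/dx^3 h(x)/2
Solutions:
 h(x) = C1 + Integral(C2*airyai(-2^(1/3)*x) + C3*airybi(-2^(1/3)*x), x)


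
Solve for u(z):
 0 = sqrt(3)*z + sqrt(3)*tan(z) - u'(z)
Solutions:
 u(z) = C1 + sqrt(3)*z^2/2 - sqrt(3)*log(cos(z))


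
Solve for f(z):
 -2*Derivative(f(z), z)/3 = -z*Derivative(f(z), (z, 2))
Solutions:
 f(z) = C1 + C2*z^(5/3)


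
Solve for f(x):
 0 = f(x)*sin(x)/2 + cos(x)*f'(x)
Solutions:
 f(x) = C1*sqrt(cos(x))


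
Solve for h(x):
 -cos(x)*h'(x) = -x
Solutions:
 h(x) = C1 + Integral(x/cos(x), x)


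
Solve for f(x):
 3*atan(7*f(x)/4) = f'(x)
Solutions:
 Integral(1/atan(7*_y/4), (_y, f(x))) = C1 + 3*x


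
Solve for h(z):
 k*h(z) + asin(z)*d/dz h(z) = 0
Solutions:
 h(z) = C1*exp(-k*Integral(1/asin(z), z))


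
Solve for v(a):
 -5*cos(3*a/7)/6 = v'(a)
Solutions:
 v(a) = C1 - 35*sin(3*a/7)/18


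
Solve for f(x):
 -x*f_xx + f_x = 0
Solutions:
 f(x) = C1 + C2*x^2


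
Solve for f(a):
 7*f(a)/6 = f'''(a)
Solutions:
 f(a) = C3*exp(6^(2/3)*7^(1/3)*a/6) + (C1*sin(2^(2/3)*3^(1/6)*7^(1/3)*a/4) + C2*cos(2^(2/3)*3^(1/6)*7^(1/3)*a/4))*exp(-6^(2/3)*7^(1/3)*a/12)


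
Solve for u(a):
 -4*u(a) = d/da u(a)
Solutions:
 u(a) = C1*exp(-4*a)


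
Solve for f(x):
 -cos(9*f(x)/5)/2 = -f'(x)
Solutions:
 -x/2 - 5*log(sin(9*f(x)/5) - 1)/18 + 5*log(sin(9*f(x)/5) + 1)/18 = C1


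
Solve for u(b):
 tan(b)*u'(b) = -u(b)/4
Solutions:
 u(b) = C1/sin(b)^(1/4)


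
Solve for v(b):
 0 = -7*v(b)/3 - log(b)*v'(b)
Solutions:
 v(b) = C1*exp(-7*li(b)/3)


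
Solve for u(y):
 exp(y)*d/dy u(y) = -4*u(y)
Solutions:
 u(y) = C1*exp(4*exp(-y))


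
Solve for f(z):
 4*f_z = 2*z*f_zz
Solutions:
 f(z) = C1 + C2*z^3


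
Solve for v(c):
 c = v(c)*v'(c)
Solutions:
 v(c) = -sqrt(C1 + c^2)
 v(c) = sqrt(C1 + c^2)


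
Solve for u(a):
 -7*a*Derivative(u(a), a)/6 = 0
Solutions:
 u(a) = C1


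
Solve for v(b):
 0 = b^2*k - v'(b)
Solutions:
 v(b) = C1 + b^3*k/3


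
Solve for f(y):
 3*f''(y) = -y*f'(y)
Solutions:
 f(y) = C1 + C2*erf(sqrt(6)*y/6)


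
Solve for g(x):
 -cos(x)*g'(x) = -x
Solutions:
 g(x) = C1 + Integral(x/cos(x), x)


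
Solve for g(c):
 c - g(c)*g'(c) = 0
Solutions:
 g(c) = -sqrt(C1 + c^2)
 g(c) = sqrt(C1 + c^2)


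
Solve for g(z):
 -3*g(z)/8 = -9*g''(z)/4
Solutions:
 g(z) = C1*exp(-sqrt(6)*z/6) + C2*exp(sqrt(6)*z/6)


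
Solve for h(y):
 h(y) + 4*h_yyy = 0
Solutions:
 h(y) = C3*exp(-2^(1/3)*y/2) + (C1*sin(2^(1/3)*sqrt(3)*y/4) + C2*cos(2^(1/3)*sqrt(3)*y/4))*exp(2^(1/3)*y/4)


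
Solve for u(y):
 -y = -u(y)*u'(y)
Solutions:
 u(y) = -sqrt(C1 + y^2)
 u(y) = sqrt(C1 + y^2)


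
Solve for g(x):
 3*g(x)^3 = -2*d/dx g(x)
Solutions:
 g(x) = -sqrt(-1/(C1 - 3*x))
 g(x) = sqrt(-1/(C1 - 3*x))


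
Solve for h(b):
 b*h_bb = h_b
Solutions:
 h(b) = C1 + C2*b^2


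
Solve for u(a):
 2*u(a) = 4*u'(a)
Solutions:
 u(a) = C1*exp(a/2)


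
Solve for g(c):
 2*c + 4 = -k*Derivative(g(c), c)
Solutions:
 g(c) = C1 - c^2/k - 4*c/k


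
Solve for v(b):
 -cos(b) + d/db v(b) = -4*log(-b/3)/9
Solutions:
 v(b) = C1 - 4*b*log(-b)/9 + 4*b/9 + 4*b*log(3)/9 + sin(b)


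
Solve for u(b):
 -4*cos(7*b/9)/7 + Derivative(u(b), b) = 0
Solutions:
 u(b) = C1 + 36*sin(7*b/9)/49


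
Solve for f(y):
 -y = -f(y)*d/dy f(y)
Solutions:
 f(y) = -sqrt(C1 + y^2)
 f(y) = sqrt(C1 + y^2)


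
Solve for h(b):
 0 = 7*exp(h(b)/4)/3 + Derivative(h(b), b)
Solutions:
 h(b) = 4*log(1/(C1 + 7*b)) + 4*log(12)


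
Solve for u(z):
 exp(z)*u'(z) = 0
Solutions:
 u(z) = C1


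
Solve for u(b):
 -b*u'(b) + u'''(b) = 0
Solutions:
 u(b) = C1 + Integral(C2*airyai(b) + C3*airybi(b), b)


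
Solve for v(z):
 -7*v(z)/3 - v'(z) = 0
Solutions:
 v(z) = C1*exp(-7*z/3)


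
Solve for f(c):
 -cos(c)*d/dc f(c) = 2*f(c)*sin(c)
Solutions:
 f(c) = C1*cos(c)^2


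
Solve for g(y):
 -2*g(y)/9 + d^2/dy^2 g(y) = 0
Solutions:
 g(y) = C1*exp(-sqrt(2)*y/3) + C2*exp(sqrt(2)*y/3)


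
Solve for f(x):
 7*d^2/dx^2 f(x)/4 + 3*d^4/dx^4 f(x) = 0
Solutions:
 f(x) = C1 + C2*x + C3*sin(sqrt(21)*x/6) + C4*cos(sqrt(21)*x/6)


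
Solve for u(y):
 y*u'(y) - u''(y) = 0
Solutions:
 u(y) = C1 + C2*erfi(sqrt(2)*y/2)


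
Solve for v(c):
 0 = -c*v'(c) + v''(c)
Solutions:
 v(c) = C1 + C2*erfi(sqrt(2)*c/2)


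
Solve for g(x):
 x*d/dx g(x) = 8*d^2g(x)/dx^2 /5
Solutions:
 g(x) = C1 + C2*erfi(sqrt(5)*x/4)


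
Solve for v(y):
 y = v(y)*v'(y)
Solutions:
 v(y) = -sqrt(C1 + y^2)
 v(y) = sqrt(C1 + y^2)


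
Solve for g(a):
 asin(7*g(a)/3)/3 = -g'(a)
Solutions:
 Integral(1/asin(7*_y/3), (_y, g(a))) = C1 - a/3


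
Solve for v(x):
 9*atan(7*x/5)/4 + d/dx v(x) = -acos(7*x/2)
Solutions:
 v(x) = C1 - x*acos(7*x/2) - 9*x*atan(7*x/5)/4 + sqrt(4 - 49*x^2)/7 + 45*log(49*x^2 + 25)/56


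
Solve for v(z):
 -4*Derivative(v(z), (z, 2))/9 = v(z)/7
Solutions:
 v(z) = C1*sin(3*sqrt(7)*z/14) + C2*cos(3*sqrt(7)*z/14)


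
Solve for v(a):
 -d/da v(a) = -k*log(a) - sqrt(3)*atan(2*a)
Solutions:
 v(a) = C1 + a*k*(log(a) - 1) + sqrt(3)*(a*atan(2*a) - log(4*a^2 + 1)/4)


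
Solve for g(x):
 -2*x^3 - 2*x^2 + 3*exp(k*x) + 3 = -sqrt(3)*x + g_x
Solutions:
 g(x) = C1 - x^4/2 - 2*x^3/3 + sqrt(3)*x^2/2 + 3*x + 3*exp(k*x)/k


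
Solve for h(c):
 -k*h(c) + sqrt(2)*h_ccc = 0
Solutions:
 h(c) = C1*exp(2^(5/6)*c*k^(1/3)/2) + C2*exp(2^(5/6)*c*k^(1/3)*(-1 + sqrt(3)*I)/4) + C3*exp(-2^(5/6)*c*k^(1/3)*(1 + sqrt(3)*I)/4)


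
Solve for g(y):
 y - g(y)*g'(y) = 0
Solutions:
 g(y) = -sqrt(C1 + y^2)
 g(y) = sqrt(C1 + y^2)


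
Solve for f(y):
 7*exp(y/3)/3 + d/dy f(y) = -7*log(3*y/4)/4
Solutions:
 f(y) = C1 - 7*y*log(y)/4 + 7*y*(-log(3) + 1 + 2*log(2))/4 - 7*exp(y/3)


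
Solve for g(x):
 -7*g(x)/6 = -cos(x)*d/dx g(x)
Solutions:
 g(x) = C1*(sin(x) + 1)^(7/12)/(sin(x) - 1)^(7/12)


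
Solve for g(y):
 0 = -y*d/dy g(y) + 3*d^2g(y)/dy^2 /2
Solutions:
 g(y) = C1 + C2*erfi(sqrt(3)*y/3)


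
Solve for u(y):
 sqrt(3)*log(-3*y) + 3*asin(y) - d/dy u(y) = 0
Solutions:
 u(y) = C1 + sqrt(3)*y*(log(-y) - 1) + 3*y*asin(y) + sqrt(3)*y*log(3) + 3*sqrt(1 - y^2)


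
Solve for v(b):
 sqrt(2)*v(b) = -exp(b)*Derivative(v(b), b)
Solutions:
 v(b) = C1*exp(sqrt(2)*exp(-b))


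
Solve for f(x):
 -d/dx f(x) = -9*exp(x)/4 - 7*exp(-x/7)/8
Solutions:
 f(x) = C1 + 9*exp(x)/4 - 49*exp(-x/7)/8


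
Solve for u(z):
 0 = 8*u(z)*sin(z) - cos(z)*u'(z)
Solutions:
 u(z) = C1/cos(z)^8


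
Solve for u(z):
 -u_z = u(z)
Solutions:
 u(z) = C1*exp(-z)


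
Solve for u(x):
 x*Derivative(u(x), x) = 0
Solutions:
 u(x) = C1


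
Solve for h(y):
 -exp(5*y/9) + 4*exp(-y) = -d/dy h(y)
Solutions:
 h(y) = C1 + 9*exp(5*y/9)/5 + 4*exp(-y)


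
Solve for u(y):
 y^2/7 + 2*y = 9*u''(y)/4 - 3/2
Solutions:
 u(y) = C1 + C2*y + y^4/189 + 4*y^3/27 + y^2/3


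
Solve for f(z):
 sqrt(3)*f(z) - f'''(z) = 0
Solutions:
 f(z) = C3*exp(3^(1/6)*z) + (C1*sin(3^(2/3)*z/2) + C2*cos(3^(2/3)*z/2))*exp(-3^(1/6)*z/2)


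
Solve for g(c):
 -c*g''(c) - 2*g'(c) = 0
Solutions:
 g(c) = C1 + C2/c


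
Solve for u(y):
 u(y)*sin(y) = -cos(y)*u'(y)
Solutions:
 u(y) = C1*cos(y)


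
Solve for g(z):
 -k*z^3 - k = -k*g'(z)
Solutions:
 g(z) = C1 + z^4/4 + z


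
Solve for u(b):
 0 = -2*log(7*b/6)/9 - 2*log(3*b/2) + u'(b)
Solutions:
 u(b) = C1 + 20*b*log(b)/9 - 20*b/9 - 3*b*log(2) + 2*b*log(7)/9 + b*log(3) + 7*b*log(6)/9


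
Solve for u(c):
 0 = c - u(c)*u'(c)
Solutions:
 u(c) = -sqrt(C1 + c^2)
 u(c) = sqrt(C1 + c^2)


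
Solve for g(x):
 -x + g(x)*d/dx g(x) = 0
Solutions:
 g(x) = -sqrt(C1 + x^2)
 g(x) = sqrt(C1 + x^2)


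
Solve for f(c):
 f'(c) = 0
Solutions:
 f(c) = C1


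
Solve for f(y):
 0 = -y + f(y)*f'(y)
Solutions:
 f(y) = -sqrt(C1 + y^2)
 f(y) = sqrt(C1 + y^2)


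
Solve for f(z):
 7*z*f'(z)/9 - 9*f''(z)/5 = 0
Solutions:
 f(z) = C1 + C2*erfi(sqrt(70)*z/18)


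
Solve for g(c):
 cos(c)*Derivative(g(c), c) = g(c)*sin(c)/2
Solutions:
 g(c) = C1/sqrt(cos(c))


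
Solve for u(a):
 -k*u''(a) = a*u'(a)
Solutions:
 u(a) = C1 + C2*sqrt(k)*erf(sqrt(2)*a*sqrt(1/k)/2)


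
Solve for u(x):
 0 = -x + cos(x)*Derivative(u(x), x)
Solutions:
 u(x) = C1 + Integral(x/cos(x), x)


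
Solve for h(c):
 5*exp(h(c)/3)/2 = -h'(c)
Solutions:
 h(c) = 3*log(1/(C1 + 5*c)) + 3*log(6)


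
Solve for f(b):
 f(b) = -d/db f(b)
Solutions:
 f(b) = C1*exp(-b)


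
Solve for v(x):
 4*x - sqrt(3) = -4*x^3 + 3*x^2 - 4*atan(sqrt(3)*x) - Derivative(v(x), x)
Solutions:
 v(x) = C1 - x^4 + x^3 - 2*x^2 - 4*x*atan(sqrt(3)*x) + sqrt(3)*x + 2*sqrt(3)*log(3*x^2 + 1)/3


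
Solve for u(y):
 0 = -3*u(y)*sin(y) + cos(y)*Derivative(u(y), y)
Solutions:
 u(y) = C1/cos(y)^3


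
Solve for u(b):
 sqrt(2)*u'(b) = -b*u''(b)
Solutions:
 u(b) = C1 + C2*b^(1 - sqrt(2))


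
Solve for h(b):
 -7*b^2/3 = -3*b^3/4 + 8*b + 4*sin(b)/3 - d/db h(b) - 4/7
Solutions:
 h(b) = C1 - 3*b^4/16 + 7*b^3/9 + 4*b^2 - 4*b/7 - 4*cos(b)/3


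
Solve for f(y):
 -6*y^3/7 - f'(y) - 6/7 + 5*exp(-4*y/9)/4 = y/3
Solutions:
 f(y) = C1 - 3*y^4/14 - y^2/6 - 6*y/7 - 45*exp(-4*y/9)/16


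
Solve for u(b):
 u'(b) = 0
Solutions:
 u(b) = C1


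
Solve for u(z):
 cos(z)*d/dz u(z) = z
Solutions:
 u(z) = C1 + Integral(z/cos(z), z)


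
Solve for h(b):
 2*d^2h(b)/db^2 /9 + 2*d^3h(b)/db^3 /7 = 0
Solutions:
 h(b) = C1 + C2*b + C3*exp(-7*b/9)


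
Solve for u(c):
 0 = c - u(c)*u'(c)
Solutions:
 u(c) = -sqrt(C1 + c^2)
 u(c) = sqrt(C1 + c^2)


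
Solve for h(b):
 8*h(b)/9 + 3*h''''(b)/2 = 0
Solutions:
 h(b) = (C1*sin(sqrt(2)*3^(1/4)*b/3) + C2*cos(sqrt(2)*3^(1/4)*b/3))*exp(-sqrt(2)*3^(1/4)*b/3) + (C3*sin(sqrt(2)*3^(1/4)*b/3) + C4*cos(sqrt(2)*3^(1/4)*b/3))*exp(sqrt(2)*3^(1/4)*b/3)


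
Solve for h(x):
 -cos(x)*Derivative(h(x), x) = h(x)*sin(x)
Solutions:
 h(x) = C1*cos(x)


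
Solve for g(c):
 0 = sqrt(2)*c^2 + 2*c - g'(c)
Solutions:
 g(c) = C1 + sqrt(2)*c^3/3 + c^2


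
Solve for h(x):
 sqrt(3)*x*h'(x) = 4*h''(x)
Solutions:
 h(x) = C1 + C2*erfi(sqrt(2)*3^(1/4)*x/4)


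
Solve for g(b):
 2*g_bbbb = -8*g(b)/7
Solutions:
 g(b) = (C1*sin(7^(3/4)*b/7) + C2*cos(7^(3/4)*b/7))*exp(-7^(3/4)*b/7) + (C3*sin(7^(3/4)*b/7) + C4*cos(7^(3/4)*b/7))*exp(7^(3/4)*b/7)


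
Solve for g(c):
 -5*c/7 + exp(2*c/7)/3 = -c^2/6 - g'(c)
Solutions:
 g(c) = C1 - c^3/18 + 5*c^2/14 - 7*exp(2*c/7)/6


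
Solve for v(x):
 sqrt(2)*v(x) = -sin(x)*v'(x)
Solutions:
 v(x) = C1*(cos(x) + 1)^(sqrt(2)/2)/(cos(x) - 1)^(sqrt(2)/2)


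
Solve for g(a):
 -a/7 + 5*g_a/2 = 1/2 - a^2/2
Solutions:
 g(a) = C1 - a^3/15 + a^2/35 + a/5


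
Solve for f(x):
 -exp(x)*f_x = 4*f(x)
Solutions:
 f(x) = C1*exp(4*exp(-x))


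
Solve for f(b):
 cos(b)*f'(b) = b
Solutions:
 f(b) = C1 + Integral(b/cos(b), b)


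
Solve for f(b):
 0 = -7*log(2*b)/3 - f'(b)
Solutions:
 f(b) = C1 - 7*b*log(b)/3 - 7*b*log(2)/3 + 7*b/3


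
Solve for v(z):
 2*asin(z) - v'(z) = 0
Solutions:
 v(z) = C1 + 2*z*asin(z) + 2*sqrt(1 - z^2)


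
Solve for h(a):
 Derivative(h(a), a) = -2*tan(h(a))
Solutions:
 h(a) = pi - asin(C1*exp(-2*a))
 h(a) = asin(C1*exp(-2*a))


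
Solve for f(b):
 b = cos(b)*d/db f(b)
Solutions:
 f(b) = C1 + Integral(b/cos(b), b)


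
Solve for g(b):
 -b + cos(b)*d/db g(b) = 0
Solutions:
 g(b) = C1 + Integral(b/cos(b), b)


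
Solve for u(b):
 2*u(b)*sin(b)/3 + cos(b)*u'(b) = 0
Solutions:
 u(b) = C1*cos(b)^(2/3)


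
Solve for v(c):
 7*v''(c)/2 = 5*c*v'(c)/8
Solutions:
 v(c) = C1 + C2*erfi(sqrt(70)*c/28)


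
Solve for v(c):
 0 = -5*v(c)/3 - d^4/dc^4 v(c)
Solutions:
 v(c) = (C1*sin(sqrt(2)*3^(3/4)*5^(1/4)*c/6) + C2*cos(sqrt(2)*3^(3/4)*5^(1/4)*c/6))*exp(-sqrt(2)*3^(3/4)*5^(1/4)*c/6) + (C3*sin(sqrt(2)*3^(3/4)*5^(1/4)*c/6) + C4*cos(sqrt(2)*3^(3/4)*5^(1/4)*c/6))*exp(sqrt(2)*3^(3/4)*5^(1/4)*c/6)


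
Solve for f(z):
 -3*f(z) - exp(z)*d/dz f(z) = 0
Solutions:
 f(z) = C1*exp(3*exp(-z))


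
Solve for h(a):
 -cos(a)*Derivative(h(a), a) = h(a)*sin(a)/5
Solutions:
 h(a) = C1*cos(a)^(1/5)


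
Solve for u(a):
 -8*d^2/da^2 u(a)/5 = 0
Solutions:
 u(a) = C1 + C2*a


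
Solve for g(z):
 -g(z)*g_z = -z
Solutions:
 g(z) = -sqrt(C1 + z^2)
 g(z) = sqrt(C1 + z^2)


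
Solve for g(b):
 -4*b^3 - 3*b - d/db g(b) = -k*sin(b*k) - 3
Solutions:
 g(b) = C1 - b^4 - 3*b^2/2 + 3*b - cos(b*k)


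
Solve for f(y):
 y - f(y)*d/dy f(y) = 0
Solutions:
 f(y) = -sqrt(C1 + y^2)
 f(y) = sqrt(C1 + y^2)


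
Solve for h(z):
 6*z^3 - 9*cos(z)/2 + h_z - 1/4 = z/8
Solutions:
 h(z) = C1 - 3*z^4/2 + z^2/16 + z/4 + 9*sin(z)/2


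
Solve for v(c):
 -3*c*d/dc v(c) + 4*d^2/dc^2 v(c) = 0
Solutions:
 v(c) = C1 + C2*erfi(sqrt(6)*c/4)


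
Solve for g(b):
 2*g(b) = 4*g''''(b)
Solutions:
 g(b) = C1*exp(-2^(3/4)*b/2) + C2*exp(2^(3/4)*b/2) + C3*sin(2^(3/4)*b/2) + C4*cos(2^(3/4)*b/2)


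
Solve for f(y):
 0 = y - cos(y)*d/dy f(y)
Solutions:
 f(y) = C1 + Integral(y/cos(y), y)


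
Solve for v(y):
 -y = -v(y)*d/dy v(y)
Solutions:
 v(y) = -sqrt(C1 + y^2)
 v(y) = sqrt(C1 + y^2)


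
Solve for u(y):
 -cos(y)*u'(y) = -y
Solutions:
 u(y) = C1 + Integral(y/cos(y), y)


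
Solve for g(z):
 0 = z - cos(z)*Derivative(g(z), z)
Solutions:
 g(z) = C1 + Integral(z/cos(z), z)


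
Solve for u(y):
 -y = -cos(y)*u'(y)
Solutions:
 u(y) = C1 + Integral(y/cos(y), y)


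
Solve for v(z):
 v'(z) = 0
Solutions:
 v(z) = C1


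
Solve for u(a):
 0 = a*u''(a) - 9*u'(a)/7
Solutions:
 u(a) = C1 + C2*a^(16/7)


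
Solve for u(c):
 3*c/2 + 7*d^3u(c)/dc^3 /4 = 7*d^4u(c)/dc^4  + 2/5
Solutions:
 u(c) = C1 + C2*c + C3*c^2 + C4*exp(c/4) - c^4/28 - 8*c^3/15


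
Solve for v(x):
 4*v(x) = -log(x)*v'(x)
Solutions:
 v(x) = C1*exp(-4*li(x))


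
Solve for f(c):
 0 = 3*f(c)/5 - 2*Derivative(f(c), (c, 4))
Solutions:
 f(c) = C1*exp(-10^(3/4)*3^(1/4)*c/10) + C2*exp(10^(3/4)*3^(1/4)*c/10) + C3*sin(10^(3/4)*3^(1/4)*c/10) + C4*cos(10^(3/4)*3^(1/4)*c/10)


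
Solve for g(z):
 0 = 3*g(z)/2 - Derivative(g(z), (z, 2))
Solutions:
 g(z) = C1*exp(-sqrt(6)*z/2) + C2*exp(sqrt(6)*z/2)


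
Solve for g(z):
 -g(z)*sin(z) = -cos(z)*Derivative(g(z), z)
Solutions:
 g(z) = C1/cos(z)


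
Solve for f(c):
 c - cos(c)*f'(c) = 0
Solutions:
 f(c) = C1 + Integral(c/cos(c), c)


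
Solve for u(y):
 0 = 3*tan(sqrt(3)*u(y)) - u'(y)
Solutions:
 u(y) = sqrt(3)*(pi - asin(C1*exp(3*sqrt(3)*y)))/3
 u(y) = sqrt(3)*asin(C1*exp(3*sqrt(3)*y))/3


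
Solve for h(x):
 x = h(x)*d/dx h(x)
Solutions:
 h(x) = -sqrt(C1 + x^2)
 h(x) = sqrt(C1 + x^2)


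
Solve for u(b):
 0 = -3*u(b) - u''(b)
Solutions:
 u(b) = C1*sin(sqrt(3)*b) + C2*cos(sqrt(3)*b)


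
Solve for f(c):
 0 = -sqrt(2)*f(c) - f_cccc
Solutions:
 f(c) = (C1*sin(2^(5/8)*c/2) + C2*cos(2^(5/8)*c/2))*exp(-2^(5/8)*c/2) + (C3*sin(2^(5/8)*c/2) + C4*cos(2^(5/8)*c/2))*exp(2^(5/8)*c/2)


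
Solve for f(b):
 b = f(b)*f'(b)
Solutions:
 f(b) = -sqrt(C1 + b^2)
 f(b) = sqrt(C1 + b^2)


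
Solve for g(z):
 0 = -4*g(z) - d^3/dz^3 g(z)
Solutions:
 g(z) = C3*exp(-2^(2/3)*z) + (C1*sin(2^(2/3)*sqrt(3)*z/2) + C2*cos(2^(2/3)*sqrt(3)*z/2))*exp(2^(2/3)*z/2)


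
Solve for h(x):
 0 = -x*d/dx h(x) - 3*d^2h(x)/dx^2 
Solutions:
 h(x) = C1 + C2*erf(sqrt(6)*x/6)


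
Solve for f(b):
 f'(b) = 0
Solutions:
 f(b) = C1


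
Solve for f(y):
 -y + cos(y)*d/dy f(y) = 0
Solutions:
 f(y) = C1 + Integral(y/cos(y), y)


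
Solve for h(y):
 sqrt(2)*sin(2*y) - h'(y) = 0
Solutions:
 h(y) = C1 - sqrt(2)*cos(2*y)/2


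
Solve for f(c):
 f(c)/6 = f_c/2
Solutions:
 f(c) = C1*exp(c/3)


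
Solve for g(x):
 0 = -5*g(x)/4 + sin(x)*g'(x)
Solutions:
 g(x) = C1*(cos(x) - 1)^(5/8)/(cos(x) + 1)^(5/8)


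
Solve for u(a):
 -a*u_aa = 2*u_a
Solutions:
 u(a) = C1 + C2/a


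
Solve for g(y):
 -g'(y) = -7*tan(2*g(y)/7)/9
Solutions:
 g(y) = -7*asin(C1*exp(2*y/9))/2 + 7*pi/2
 g(y) = 7*asin(C1*exp(2*y/9))/2


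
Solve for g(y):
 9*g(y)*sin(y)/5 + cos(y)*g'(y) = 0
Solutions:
 g(y) = C1*cos(y)^(9/5)


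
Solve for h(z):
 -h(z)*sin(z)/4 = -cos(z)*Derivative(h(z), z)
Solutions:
 h(z) = C1/cos(z)^(1/4)


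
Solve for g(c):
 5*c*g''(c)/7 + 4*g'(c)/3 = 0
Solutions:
 g(c) = C1 + C2/c^(13/15)


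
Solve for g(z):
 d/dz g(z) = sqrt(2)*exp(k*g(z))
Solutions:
 g(z) = Piecewise((log(-1/(C1*k + sqrt(2)*k*z))/k, Ne(k, 0)), (nan, True))
 g(z) = Piecewise((C1 + sqrt(2)*z, Eq(k, 0)), (nan, True))


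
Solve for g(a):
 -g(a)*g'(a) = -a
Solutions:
 g(a) = -sqrt(C1 + a^2)
 g(a) = sqrt(C1 + a^2)


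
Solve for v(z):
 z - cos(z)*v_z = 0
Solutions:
 v(z) = C1 + Integral(z/cos(z), z)


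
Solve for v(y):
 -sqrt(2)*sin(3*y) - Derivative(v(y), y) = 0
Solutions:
 v(y) = C1 + sqrt(2)*cos(3*y)/3


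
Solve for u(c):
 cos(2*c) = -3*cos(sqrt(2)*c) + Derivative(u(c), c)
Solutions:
 u(c) = C1 + sin(2*c)/2 + 3*sqrt(2)*sin(sqrt(2)*c)/2


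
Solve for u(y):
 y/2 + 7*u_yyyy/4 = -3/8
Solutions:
 u(y) = C1 + C2*y + C3*y^2 + C4*y^3 - y^5/420 - y^4/112


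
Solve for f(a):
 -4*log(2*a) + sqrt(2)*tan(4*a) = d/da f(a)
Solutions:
 f(a) = C1 - 4*a*log(a) - 4*a*log(2) + 4*a - sqrt(2)*log(cos(4*a))/4


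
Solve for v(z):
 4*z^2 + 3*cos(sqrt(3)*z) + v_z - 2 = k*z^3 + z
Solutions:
 v(z) = C1 + k*z^4/4 - 4*z^3/3 + z^2/2 + 2*z - sqrt(3)*sin(sqrt(3)*z)


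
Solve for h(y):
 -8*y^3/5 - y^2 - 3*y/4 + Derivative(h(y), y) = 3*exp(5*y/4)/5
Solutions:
 h(y) = C1 + 2*y^4/5 + y^3/3 + 3*y^2/8 + 12*exp(5*y/4)/25


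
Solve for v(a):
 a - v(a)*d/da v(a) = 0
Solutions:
 v(a) = -sqrt(C1 + a^2)
 v(a) = sqrt(C1 + a^2)


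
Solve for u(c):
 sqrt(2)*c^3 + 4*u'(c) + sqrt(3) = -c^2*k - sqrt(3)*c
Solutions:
 u(c) = C1 - sqrt(2)*c^4/16 - c^3*k/12 - sqrt(3)*c^2/8 - sqrt(3)*c/4


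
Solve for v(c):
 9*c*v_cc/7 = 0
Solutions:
 v(c) = C1 + C2*c


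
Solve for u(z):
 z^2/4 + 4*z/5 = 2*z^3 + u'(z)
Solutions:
 u(z) = C1 - z^4/2 + z^3/12 + 2*z^2/5


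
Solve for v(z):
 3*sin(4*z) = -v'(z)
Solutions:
 v(z) = C1 + 3*cos(4*z)/4


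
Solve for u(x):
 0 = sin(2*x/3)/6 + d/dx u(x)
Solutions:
 u(x) = C1 + cos(2*x/3)/4


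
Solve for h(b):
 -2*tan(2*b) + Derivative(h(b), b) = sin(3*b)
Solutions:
 h(b) = C1 - log(cos(2*b)) - cos(3*b)/3


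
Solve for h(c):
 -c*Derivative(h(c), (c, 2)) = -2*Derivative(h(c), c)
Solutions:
 h(c) = C1 + C2*c^3


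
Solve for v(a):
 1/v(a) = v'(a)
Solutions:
 v(a) = -sqrt(C1 + 2*a)
 v(a) = sqrt(C1 + 2*a)


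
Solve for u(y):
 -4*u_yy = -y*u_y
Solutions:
 u(y) = C1 + C2*erfi(sqrt(2)*y/4)


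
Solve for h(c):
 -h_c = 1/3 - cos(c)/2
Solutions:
 h(c) = C1 - c/3 + sin(c)/2


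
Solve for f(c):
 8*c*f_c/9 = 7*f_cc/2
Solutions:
 f(c) = C1 + C2*erfi(2*sqrt(14)*c/21)


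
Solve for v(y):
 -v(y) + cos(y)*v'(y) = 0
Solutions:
 v(y) = C1*sqrt(sin(y) + 1)/sqrt(sin(y) - 1)


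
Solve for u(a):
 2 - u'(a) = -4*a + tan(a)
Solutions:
 u(a) = C1 + 2*a^2 + 2*a + log(cos(a))


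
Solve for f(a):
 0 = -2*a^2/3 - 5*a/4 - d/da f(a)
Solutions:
 f(a) = C1 - 2*a^3/9 - 5*a^2/8


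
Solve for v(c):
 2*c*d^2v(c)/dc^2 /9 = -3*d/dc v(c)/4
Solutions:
 v(c) = C1 + C2/c^(19/8)


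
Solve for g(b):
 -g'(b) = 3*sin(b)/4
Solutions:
 g(b) = C1 + 3*cos(b)/4


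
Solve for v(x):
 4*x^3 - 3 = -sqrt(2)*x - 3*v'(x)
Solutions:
 v(x) = C1 - x^4/3 - sqrt(2)*x^2/6 + x


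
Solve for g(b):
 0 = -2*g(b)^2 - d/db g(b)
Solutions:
 g(b) = 1/(C1 + 2*b)


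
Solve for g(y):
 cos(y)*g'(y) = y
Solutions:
 g(y) = C1 + Integral(y/cos(y), y)


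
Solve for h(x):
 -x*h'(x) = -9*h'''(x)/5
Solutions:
 h(x) = C1 + Integral(C2*airyai(15^(1/3)*x/3) + C3*airybi(15^(1/3)*x/3), x)


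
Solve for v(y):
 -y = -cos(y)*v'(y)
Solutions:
 v(y) = C1 + Integral(y/cos(y), y)


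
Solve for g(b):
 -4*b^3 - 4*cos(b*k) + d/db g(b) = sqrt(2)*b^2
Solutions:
 g(b) = C1 + b^4 + sqrt(2)*b^3/3 + 4*sin(b*k)/k


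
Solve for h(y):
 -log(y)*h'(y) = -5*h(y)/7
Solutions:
 h(y) = C1*exp(5*li(y)/7)


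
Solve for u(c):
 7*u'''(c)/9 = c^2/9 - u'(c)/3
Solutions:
 u(c) = C1 + C2*sin(sqrt(21)*c/7) + C3*cos(sqrt(21)*c/7) + c^3/9 - 14*c/9


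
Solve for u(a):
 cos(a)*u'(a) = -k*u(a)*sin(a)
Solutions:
 u(a) = C1*exp(k*log(cos(a)))


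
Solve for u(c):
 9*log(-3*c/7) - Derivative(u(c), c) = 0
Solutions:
 u(c) = C1 + 9*c*log(-c) + 9*c*(-log(7) - 1 + log(3))


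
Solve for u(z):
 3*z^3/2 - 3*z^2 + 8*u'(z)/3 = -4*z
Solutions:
 u(z) = C1 - 9*z^4/64 + 3*z^3/8 - 3*z^2/4


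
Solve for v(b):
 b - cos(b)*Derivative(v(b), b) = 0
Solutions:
 v(b) = C1 + Integral(b/cos(b), b)


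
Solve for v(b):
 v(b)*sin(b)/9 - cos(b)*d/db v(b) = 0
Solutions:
 v(b) = C1/cos(b)^(1/9)


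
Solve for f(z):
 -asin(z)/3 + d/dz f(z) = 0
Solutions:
 f(z) = C1 + z*asin(z)/3 + sqrt(1 - z^2)/3


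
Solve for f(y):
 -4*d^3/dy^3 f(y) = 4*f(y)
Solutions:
 f(y) = C3*exp(-y) + (C1*sin(sqrt(3)*y/2) + C2*cos(sqrt(3)*y/2))*exp(y/2)


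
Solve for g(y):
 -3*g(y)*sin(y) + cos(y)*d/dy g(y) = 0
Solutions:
 g(y) = C1/cos(y)^3


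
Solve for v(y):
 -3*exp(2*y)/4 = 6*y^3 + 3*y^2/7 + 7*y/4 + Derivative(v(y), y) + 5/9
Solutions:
 v(y) = C1 - 3*y^4/2 - y^3/7 - 7*y^2/8 - 5*y/9 - 3*exp(2*y)/8


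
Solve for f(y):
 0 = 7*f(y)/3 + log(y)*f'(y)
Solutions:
 f(y) = C1*exp(-7*li(y)/3)


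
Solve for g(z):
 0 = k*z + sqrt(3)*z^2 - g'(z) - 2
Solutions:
 g(z) = C1 + k*z^2/2 + sqrt(3)*z^3/3 - 2*z


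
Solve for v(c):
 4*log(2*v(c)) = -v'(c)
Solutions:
 Integral(1/(log(_y) + log(2)), (_y, v(c)))/4 = C1 - c


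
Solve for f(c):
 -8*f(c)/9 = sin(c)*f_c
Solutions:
 f(c) = C1*(cos(c) + 1)^(4/9)/(cos(c) - 1)^(4/9)


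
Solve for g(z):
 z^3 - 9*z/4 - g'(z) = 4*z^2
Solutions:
 g(z) = C1 + z^4/4 - 4*z^3/3 - 9*z^2/8


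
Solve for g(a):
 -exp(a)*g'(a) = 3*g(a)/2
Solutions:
 g(a) = C1*exp(3*exp(-a)/2)


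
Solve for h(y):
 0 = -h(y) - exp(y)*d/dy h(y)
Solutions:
 h(y) = C1*exp(exp(-y))


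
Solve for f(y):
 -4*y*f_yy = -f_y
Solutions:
 f(y) = C1 + C2*y^(5/4)


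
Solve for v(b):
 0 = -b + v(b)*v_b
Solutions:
 v(b) = -sqrt(C1 + b^2)
 v(b) = sqrt(C1 + b^2)


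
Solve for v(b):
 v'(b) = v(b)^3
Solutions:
 v(b) = -sqrt(2)*sqrt(-1/(C1 + b))/2
 v(b) = sqrt(2)*sqrt(-1/(C1 + b))/2


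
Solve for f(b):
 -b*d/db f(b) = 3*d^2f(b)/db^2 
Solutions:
 f(b) = C1 + C2*erf(sqrt(6)*b/6)


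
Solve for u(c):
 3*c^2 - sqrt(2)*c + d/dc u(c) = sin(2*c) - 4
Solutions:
 u(c) = C1 - c^3 + sqrt(2)*c^2/2 - 4*c - cos(2*c)/2


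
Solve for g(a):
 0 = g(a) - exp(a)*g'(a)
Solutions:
 g(a) = C1*exp(-exp(-a))


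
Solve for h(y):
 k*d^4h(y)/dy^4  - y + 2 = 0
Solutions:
 h(y) = C1 + C2*y + C3*y^2 + C4*y^3 + y^5/(120*k) - y^4/(12*k)


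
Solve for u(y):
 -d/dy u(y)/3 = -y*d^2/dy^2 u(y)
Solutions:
 u(y) = C1 + C2*y^(4/3)


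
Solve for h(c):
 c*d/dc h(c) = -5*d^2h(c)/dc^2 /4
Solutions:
 h(c) = C1 + C2*erf(sqrt(10)*c/5)


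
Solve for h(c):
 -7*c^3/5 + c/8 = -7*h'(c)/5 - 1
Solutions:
 h(c) = C1 + c^4/4 - 5*c^2/112 - 5*c/7


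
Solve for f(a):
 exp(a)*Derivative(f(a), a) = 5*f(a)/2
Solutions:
 f(a) = C1*exp(-5*exp(-a)/2)


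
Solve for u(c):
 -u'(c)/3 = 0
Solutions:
 u(c) = C1


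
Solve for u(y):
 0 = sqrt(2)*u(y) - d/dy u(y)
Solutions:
 u(y) = C1*exp(sqrt(2)*y)


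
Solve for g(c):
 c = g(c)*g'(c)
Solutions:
 g(c) = -sqrt(C1 + c^2)
 g(c) = sqrt(C1 + c^2)


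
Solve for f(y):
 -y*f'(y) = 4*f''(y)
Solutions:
 f(y) = C1 + C2*erf(sqrt(2)*y/4)


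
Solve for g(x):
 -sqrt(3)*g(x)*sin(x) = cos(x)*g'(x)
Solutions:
 g(x) = C1*cos(x)^(sqrt(3))


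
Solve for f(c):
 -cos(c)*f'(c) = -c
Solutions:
 f(c) = C1 + Integral(c/cos(c), c)


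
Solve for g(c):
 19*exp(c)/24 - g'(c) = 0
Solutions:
 g(c) = C1 + 19*exp(c)/24


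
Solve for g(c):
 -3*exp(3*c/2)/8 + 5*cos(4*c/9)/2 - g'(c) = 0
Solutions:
 g(c) = C1 - exp(3*c/2)/4 + 45*sin(4*c/9)/8


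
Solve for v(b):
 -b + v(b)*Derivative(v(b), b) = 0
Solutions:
 v(b) = -sqrt(C1 + b^2)
 v(b) = sqrt(C1 + b^2)


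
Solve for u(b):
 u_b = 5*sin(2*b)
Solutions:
 u(b) = C1 - 5*cos(2*b)/2


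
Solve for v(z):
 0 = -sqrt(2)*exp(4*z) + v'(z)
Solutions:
 v(z) = C1 + sqrt(2)*exp(4*z)/4


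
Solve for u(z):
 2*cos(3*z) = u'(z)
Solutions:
 u(z) = C1 + 2*sin(3*z)/3


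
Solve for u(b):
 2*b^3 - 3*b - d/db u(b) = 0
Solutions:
 u(b) = C1 + b^4/2 - 3*b^2/2


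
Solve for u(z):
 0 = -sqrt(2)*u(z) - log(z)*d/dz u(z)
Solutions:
 u(z) = C1*exp(-sqrt(2)*li(z))


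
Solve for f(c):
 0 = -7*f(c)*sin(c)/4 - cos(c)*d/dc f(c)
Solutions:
 f(c) = C1*cos(c)^(7/4)


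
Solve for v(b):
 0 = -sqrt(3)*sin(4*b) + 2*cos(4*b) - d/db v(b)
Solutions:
 v(b) = C1 + sin(4*b)/2 + sqrt(3)*cos(4*b)/4


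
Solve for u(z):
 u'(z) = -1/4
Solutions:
 u(z) = C1 - z/4


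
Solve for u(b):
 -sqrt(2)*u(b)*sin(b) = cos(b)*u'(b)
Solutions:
 u(b) = C1*cos(b)^(sqrt(2))


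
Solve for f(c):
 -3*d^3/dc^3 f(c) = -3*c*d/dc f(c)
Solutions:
 f(c) = C1 + Integral(C2*airyai(c) + C3*airybi(c), c)


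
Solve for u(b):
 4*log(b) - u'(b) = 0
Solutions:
 u(b) = C1 + 4*b*log(b) - 4*b


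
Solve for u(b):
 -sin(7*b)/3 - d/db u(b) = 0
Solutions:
 u(b) = C1 + cos(7*b)/21


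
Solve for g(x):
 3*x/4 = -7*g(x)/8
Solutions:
 g(x) = -6*x/7


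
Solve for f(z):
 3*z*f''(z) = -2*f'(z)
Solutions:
 f(z) = C1 + C2*z^(1/3)


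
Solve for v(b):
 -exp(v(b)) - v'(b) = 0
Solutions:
 v(b) = log(1/(C1 + b))


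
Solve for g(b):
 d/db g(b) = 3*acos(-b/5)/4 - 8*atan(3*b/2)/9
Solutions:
 g(b) = C1 + 3*b*acos(-b/5)/4 - 8*b*atan(3*b/2)/9 + 3*sqrt(25 - b^2)/4 + 8*log(9*b^2 + 4)/27


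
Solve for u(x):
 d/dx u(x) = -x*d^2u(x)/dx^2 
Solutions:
 u(x) = C1 + C2*log(x)


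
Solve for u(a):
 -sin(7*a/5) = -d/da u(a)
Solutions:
 u(a) = C1 - 5*cos(7*a/5)/7


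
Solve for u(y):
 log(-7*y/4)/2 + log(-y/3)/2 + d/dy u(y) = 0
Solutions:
 u(y) = C1 - y*log(-y) + y*(-log(7) + log(2) + 1 + log(21)/2)


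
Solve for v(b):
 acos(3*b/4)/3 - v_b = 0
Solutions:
 v(b) = C1 + b*acos(3*b/4)/3 - sqrt(16 - 9*b^2)/9


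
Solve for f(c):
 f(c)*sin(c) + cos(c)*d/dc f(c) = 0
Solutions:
 f(c) = C1*cos(c)


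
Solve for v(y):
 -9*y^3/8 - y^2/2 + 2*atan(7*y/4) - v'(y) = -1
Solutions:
 v(y) = C1 - 9*y^4/32 - y^3/6 + 2*y*atan(7*y/4) + y - 4*log(49*y^2 + 16)/7


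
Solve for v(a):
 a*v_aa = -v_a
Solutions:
 v(a) = C1 + C2*log(a)


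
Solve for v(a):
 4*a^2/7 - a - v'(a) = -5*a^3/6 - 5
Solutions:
 v(a) = C1 + 5*a^4/24 + 4*a^3/21 - a^2/2 + 5*a


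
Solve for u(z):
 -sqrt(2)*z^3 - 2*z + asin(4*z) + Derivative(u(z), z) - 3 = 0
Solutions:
 u(z) = C1 + sqrt(2)*z^4/4 + z^2 - z*asin(4*z) + 3*z - sqrt(1 - 16*z^2)/4


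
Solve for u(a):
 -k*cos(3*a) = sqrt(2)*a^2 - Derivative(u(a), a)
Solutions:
 u(a) = C1 + sqrt(2)*a^3/3 + k*sin(3*a)/3


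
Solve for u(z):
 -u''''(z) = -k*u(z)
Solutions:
 u(z) = C1*exp(-k^(1/4)*z) + C2*exp(k^(1/4)*z) + C3*exp(-I*k^(1/4)*z) + C4*exp(I*k^(1/4)*z)


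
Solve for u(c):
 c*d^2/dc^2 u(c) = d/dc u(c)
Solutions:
 u(c) = C1 + C2*c^2


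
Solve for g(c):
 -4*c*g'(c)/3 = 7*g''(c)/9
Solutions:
 g(c) = C1 + C2*erf(sqrt(42)*c/7)


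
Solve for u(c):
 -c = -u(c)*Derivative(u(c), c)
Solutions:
 u(c) = -sqrt(C1 + c^2)
 u(c) = sqrt(C1 + c^2)


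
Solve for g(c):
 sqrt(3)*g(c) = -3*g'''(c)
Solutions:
 g(c) = C3*exp(-3^(5/6)*c/3) + (C1*sin(3^(1/3)*c/2) + C2*cos(3^(1/3)*c/2))*exp(3^(5/6)*c/6)


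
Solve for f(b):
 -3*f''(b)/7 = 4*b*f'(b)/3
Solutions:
 f(b) = C1 + C2*erf(sqrt(14)*b/3)


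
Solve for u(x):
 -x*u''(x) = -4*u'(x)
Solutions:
 u(x) = C1 + C2*x^5


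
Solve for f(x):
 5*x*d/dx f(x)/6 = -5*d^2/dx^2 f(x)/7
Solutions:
 f(x) = C1 + C2*erf(sqrt(21)*x/6)


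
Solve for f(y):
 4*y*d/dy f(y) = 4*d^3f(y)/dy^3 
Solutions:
 f(y) = C1 + Integral(C2*airyai(y) + C3*airybi(y), y)


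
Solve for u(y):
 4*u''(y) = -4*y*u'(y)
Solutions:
 u(y) = C1 + C2*erf(sqrt(2)*y/2)


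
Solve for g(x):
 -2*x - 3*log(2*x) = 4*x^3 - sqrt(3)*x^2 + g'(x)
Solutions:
 g(x) = C1 - x^4 + sqrt(3)*x^3/3 - x^2 - 3*x*log(x) - x*log(8) + 3*x


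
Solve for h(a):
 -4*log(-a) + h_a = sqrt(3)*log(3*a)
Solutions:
 h(a) = C1 + a*(sqrt(3) + 4)*log(a) + a*(-4 - sqrt(3) + sqrt(3)*log(3) + 4*I*pi)


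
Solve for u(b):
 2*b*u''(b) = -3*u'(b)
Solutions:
 u(b) = C1 + C2/sqrt(b)


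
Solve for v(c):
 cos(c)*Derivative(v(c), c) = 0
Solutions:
 v(c) = C1


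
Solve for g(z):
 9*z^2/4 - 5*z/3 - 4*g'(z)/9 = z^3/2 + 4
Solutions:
 g(z) = C1 - 9*z^4/32 + 27*z^3/16 - 15*z^2/8 - 9*z


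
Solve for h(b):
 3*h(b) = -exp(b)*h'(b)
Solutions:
 h(b) = C1*exp(3*exp(-b))


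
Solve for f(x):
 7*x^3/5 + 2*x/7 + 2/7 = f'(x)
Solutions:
 f(x) = C1 + 7*x^4/20 + x^2/7 + 2*x/7


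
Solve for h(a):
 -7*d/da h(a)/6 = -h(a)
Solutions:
 h(a) = C1*exp(6*a/7)


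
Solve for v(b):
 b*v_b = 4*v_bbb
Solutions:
 v(b) = C1 + Integral(C2*airyai(2^(1/3)*b/2) + C3*airybi(2^(1/3)*b/2), b)


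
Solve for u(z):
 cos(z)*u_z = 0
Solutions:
 u(z) = C1


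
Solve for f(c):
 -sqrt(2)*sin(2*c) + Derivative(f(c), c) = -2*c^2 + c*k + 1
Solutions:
 f(c) = C1 - 2*c^3/3 + c^2*k/2 + c - sqrt(2)*cos(2*c)/2


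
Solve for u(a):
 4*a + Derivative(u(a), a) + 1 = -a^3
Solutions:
 u(a) = C1 - a^4/4 - 2*a^2 - a


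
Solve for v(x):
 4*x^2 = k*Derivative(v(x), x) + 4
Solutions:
 v(x) = C1 + 4*x^3/(3*k) - 4*x/k


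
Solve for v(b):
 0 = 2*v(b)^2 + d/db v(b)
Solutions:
 v(b) = 1/(C1 + 2*b)


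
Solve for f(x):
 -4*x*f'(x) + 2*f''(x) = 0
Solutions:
 f(x) = C1 + C2*erfi(x)


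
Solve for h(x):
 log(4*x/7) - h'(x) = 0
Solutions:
 h(x) = C1 + x*log(x) - x + x*log(4/7)


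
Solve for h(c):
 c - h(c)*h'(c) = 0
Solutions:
 h(c) = -sqrt(C1 + c^2)
 h(c) = sqrt(C1 + c^2)


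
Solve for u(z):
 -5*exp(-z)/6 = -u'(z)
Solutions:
 u(z) = C1 - 5*exp(-z)/6


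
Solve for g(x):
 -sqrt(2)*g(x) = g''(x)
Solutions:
 g(x) = C1*sin(2^(1/4)*x) + C2*cos(2^(1/4)*x)


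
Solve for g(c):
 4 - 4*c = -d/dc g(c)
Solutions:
 g(c) = C1 + 2*c^2 - 4*c


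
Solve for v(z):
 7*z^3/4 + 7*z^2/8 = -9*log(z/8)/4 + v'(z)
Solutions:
 v(z) = C1 + 7*z^4/16 + 7*z^3/24 + 9*z*log(z)/4 - 27*z*log(2)/4 - 9*z/4


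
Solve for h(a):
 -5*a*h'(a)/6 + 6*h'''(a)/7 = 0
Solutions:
 h(a) = C1 + Integral(C2*airyai(210^(1/3)*a/6) + C3*airybi(210^(1/3)*a/6), a)


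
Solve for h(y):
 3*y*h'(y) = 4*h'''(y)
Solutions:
 h(y) = C1 + Integral(C2*airyai(6^(1/3)*y/2) + C3*airybi(6^(1/3)*y/2), y)


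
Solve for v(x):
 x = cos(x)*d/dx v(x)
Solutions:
 v(x) = C1 + Integral(x/cos(x), x)


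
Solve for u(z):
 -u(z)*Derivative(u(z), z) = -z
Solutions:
 u(z) = -sqrt(C1 + z^2)
 u(z) = sqrt(C1 + z^2)


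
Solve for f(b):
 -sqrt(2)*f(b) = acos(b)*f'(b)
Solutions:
 f(b) = C1*exp(-sqrt(2)*Integral(1/acos(b), b))


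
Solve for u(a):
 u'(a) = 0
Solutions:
 u(a) = C1


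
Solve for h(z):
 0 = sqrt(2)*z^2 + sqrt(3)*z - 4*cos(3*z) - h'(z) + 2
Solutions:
 h(z) = C1 + sqrt(2)*z^3/3 + sqrt(3)*z^2/2 + 2*z - 4*sin(3*z)/3


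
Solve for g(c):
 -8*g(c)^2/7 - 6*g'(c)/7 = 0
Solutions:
 g(c) = 3/(C1 + 4*c)


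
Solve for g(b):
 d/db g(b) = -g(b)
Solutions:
 g(b) = C1*exp(-b)


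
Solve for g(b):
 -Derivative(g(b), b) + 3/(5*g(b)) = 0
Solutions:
 g(b) = -sqrt(C1 + 30*b)/5
 g(b) = sqrt(C1 + 30*b)/5


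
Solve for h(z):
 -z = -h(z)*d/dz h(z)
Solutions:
 h(z) = -sqrt(C1 + z^2)
 h(z) = sqrt(C1 + z^2)


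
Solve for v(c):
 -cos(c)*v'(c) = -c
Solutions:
 v(c) = C1 + Integral(c/cos(c), c)


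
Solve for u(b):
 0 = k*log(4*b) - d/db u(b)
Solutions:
 u(b) = C1 + b*k*log(b) - b*k + b*k*log(4)


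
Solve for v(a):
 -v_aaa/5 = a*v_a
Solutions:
 v(a) = C1 + Integral(C2*airyai(-5^(1/3)*a) + C3*airybi(-5^(1/3)*a), a)


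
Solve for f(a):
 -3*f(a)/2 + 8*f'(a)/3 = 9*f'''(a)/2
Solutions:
 f(a) = C1*exp(2^(1/3)*a*(32/(sqrt(42665) + 243)^(1/3) + 2^(1/3)*(sqrt(42665) + 243)^(1/3))/36)*sin(2^(1/3)*sqrt(3)*a*(-2^(1/3)*(sqrt(42665) + 243)^(1/3) + 32/(sqrt(42665) + 243)^(1/3))/36) + C2*exp(2^(1/3)*a*(32/(sqrt(42665) + 243)^(1/3) + 2^(1/3)*(sqrt(42665) + 243)^(1/3))/36)*cos(2^(1/3)*sqrt(3)*a*(-2^(1/3)*(sqrt(42665) + 243)^(1/3) + 32/(sqrt(42665) + 243)^(1/3))/36) + C3*exp(-2^(1/3)*a*(32/(sqrt(42665) + 243)^(1/3) + 2^(1/3)*(sqrt(42665) + 243)^(1/3))/18)


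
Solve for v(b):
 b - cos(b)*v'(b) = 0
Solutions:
 v(b) = C1 + Integral(b/cos(b), b)


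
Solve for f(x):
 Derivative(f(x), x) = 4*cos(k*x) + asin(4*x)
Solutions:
 f(x) = C1 + x*asin(4*x) + sqrt(1 - 16*x^2)/4 + 4*Piecewise((sin(k*x)/k, Ne(k, 0)), (x, True))


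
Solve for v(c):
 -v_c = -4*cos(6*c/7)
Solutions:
 v(c) = C1 + 14*sin(6*c/7)/3


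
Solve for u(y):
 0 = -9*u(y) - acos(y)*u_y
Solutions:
 u(y) = C1*exp(-9*Integral(1/acos(y), y))


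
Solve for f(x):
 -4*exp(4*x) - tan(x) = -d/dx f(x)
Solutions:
 f(x) = C1 + exp(4*x) - log(cos(x))


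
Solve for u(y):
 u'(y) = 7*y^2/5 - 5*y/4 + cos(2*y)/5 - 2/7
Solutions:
 u(y) = C1 + 7*y^3/15 - 5*y^2/8 - 2*y/7 + sin(2*y)/10


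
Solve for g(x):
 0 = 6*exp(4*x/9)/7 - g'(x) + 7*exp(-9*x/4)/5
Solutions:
 g(x) = C1 + 27*exp(4*x/9)/14 - 28*exp(-9*x/4)/45


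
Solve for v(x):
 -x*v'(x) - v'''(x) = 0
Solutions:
 v(x) = C1 + Integral(C2*airyai(-x) + C3*airybi(-x), x)
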